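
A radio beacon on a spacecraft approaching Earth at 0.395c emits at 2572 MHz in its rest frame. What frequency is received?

Relativistic Doppler for frequency: f' = f₀ · √((1 + β)/(1 − β)).
f' = 2572 × √(1.3950/0.6050) = 2572 × 1.51848 ≈ 3905.5 MHz.

3905.5 MHz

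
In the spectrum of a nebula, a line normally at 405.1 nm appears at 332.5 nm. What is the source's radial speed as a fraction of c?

0.195c

λ'/λ₀ = 0.8208 < 1 (blueshift), so the source is approaching.
λ'/λ₀ = √((1 − β)/(1 + β)) for an approaching source ⇒ β = (1 − r²)/(1 + r²) with r = λ'/λ₀.
β = (1 − 0.6737)/(1 + 0.6737) ≈ 0.195.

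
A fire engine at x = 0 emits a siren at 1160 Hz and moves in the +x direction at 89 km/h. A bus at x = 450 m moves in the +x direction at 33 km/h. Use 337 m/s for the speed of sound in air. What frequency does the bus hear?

1218 Hz

89 km/h = 24.72 m/s; 33 km/h = 9.167 m/s.
The observer lies on the +x side, so the source is heading toward the observer and the observer is heading away from the source.
General Doppler shift: f' = f · (v − v_o)/(v − v_s).
f' = 1160 × (337 − 9.167)/(337 − 24.72) = 1160 × 327.83/312.28 ≈ 1218 Hz.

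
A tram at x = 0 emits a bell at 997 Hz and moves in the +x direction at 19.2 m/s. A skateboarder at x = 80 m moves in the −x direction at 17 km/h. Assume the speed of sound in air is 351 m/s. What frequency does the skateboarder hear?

1069 Hz

17 km/h = 4.722 m/s.
The observer lies on the +x side, so the source is heading toward the observer and the observer is heading toward the source.
Both move, so f' = f · (v + v_o)/(v − v_s).
f' = 997 × (351 + 4.722)/(351 − 19.2) = 997 × 355.72/331.8 ≈ 1069 Hz.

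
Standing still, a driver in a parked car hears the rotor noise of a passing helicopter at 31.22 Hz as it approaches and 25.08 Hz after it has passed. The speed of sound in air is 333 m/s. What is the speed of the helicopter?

36 m/s

f₁/f₂ = (v + v_s)/(v − v_s), so v_s = v · (f₁ − f₂)/(f₁ + f₂).
v_s = 333 × (31.22 − 25.08)/(31.22 + 25.08) = 333 × 6.14/56.30 ≈ 36 m/s.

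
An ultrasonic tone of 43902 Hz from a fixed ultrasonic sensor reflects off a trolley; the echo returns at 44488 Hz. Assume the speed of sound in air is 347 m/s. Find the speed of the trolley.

2.30 m/s

Double Doppler shift off a moving reflector: f₂ = f₀ · (v + u)/(v − u) (u > 0 toward emitter).
Rearranging, u = v · (f₂ − f₀)/(f₂ + f₀) = 347 × 586/88390 ≈ 2.30 m/s.
So the trolley is moving at 2.30 m/s toward the emitter.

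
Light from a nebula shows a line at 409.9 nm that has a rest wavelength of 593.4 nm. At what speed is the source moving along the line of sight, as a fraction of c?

λ'/λ₀ = 0.6908 < 1 (blueshift), so the source is approaching.
λ'/λ₀ = √((1 − β)/(1 + β)) for an approaching source ⇒ β = (1 − r²)/(1 + r²) with r = λ'/λ₀.
β = (1 − 0.4772)/(1 + 0.4772) ≈ 0.354.

0.354c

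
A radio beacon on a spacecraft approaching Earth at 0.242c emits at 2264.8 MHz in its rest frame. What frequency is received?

2899.1 MHz

Relativistic Doppler for frequency: f' = f₀ · √((1 + β)/(1 − β)).
f' = 2264.8 × √(1.2420/0.7580) = 2264.8 × 1.28005 ≈ 2899.1 MHz.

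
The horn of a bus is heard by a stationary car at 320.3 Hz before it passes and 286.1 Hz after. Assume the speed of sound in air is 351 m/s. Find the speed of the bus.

f₁/f₂ = (v + v_s)/(v − v_s), so v_s = v · (f₁ − f₂)/(f₁ + f₂).
v_s = 351 × (320.3 − 286.1)/(320.3 + 286.1) = 351 × 34.2/606.4 ≈ 19.8 m/s.

19.8 m/s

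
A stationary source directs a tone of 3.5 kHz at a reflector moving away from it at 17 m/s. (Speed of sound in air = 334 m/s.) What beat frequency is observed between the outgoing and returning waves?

339 Hz

The reflector first receives the wave as a moving observer: f₁ = f₀ · (v − u)/v = 3.5 × (334 − 17)/334 ≈ 3.322 kHz.
The reflection then acts as a moving source: f₂ = f₁ · v/(v + u) ≈ 3.161 kHz.
Equivalently f₂ = f₀ · (v − u)/(v + u).
Beat frequency (with f₀ = 3500 Hz): |f₂ − f₀| = 2u·f₀/(v + u) = 2 × 17 × 3500/351 ≈ 339 Hz.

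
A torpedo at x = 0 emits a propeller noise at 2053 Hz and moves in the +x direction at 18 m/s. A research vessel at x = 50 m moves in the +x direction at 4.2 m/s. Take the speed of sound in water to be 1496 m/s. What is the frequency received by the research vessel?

2072 Hz

The observer lies on the +x side, so the source is heading toward the observer and the observer is heading away from the source.
General Doppler shift: f' = f · (v − v_o)/(v − v_s).
f' = 2053 × (1496 − 4.2)/(1496 − 18) = 2053 × 1491.8/1478 ≈ 2072 Hz.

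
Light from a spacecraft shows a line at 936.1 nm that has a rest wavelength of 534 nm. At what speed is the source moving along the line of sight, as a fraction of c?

0.509

λ'/λ₀ = 1.7530 > 1 (redshift), so the source is receding.
λ'/λ₀ = √((1 + β)/(1 − β)) for a receding source ⇒ β = (r² − 1)/(r² + 1) with r = λ'/λ₀.
β = (3.0730 − 1)/(3.0730 + 1) ≈ 0.509.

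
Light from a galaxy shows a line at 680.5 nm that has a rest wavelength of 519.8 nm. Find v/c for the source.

0.263c

λ'/λ₀ = 1.3092 > 1 (redshift), so the source is receding.
λ'/λ₀ = √((1 + β)/(1 − β)) for a receding source ⇒ β = (r² − 1)/(r² + 1) with r = λ'/λ₀.
β = (1.7139 − 1)/(1.7139 + 1) ≈ 0.263.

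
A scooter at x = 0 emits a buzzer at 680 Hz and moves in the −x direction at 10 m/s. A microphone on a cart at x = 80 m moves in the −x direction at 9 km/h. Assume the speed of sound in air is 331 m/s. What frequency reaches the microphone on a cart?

665 Hz

9 km/h = 2.5 m/s.
The observer lies on the +x side, so the source is heading away from the observer and the observer is heading toward the source.
Both move, so f' = f · (v + v_o)/(v + v_s).
f' = 680 × (331 + 2.5)/(331 + 10) = 680 × 333.5/341 ≈ 665 Hz.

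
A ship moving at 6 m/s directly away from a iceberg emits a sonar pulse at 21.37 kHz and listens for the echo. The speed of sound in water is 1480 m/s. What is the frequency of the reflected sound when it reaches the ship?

21.2 kHz

The iceberg receives the sound from a moving source: f₁ = f₀ · v/(v + v_e) = 21.37 × 1480/1486 ≈ 21.3 kHz.
On the return leg the ship is a moving observer: f₂ = f₁ · (v − v_e)/v = 21.3 × 1474/1480 ≈ 21.2 kHz.
Equivalently f₂ = f₀ · (v − v_e)/(v + v_e).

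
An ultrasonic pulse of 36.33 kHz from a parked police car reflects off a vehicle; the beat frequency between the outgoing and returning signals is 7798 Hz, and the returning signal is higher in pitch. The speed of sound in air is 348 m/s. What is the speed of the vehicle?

34 m/s

Double Doppler shift off a moving reflector: f₂ = f₀ · (v + u)/(v − u) (u > 0 toward emitter).
Returning signal is higher, so f₂ = f₀ + Δf = 36330 + 7798 = 44128 Hz.
Rearranging, u = v · (f₂ − f₀)/(f₂ + f₀) = 348 × 7798/80458 ≈ 34 m/s.
So the vehicle is moving at 34 m/s toward the emitter.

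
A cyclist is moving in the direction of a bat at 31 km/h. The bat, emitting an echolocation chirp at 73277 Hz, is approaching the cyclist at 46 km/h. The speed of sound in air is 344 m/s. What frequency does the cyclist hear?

78009 Hz

46 km/h = 12.78 m/s; 31 km/h = 8.611 m/s.
With source approaching and observer approaching, f' = f · (v + v_o)/(v − v_s).
f' = 73277 × (344 + 8.611)/(344 − 12.78) = 73277 × 352.61/331.22 ≈ 78009 Hz.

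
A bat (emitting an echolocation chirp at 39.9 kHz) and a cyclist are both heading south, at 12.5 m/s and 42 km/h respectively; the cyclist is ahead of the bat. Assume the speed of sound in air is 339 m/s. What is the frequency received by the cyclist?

40.0 kHz

42 km/h = 11.67 m/s.
The cyclist is ahead, so the bat is moving toward it while the cyclist is moving away from the bat.
With source approaching and observer receding, f' = f · (v − v_o)/(v − v_s).
f' = 39.9 × (339 − 11.67)/(339 − 12.5) = 39.9 × 327.33/326.5 ≈ 40.0 kHz.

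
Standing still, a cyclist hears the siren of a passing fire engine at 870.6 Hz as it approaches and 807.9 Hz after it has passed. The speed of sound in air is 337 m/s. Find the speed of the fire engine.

12.6 m/s

f₁/f₂ = (v + v_s)/(v − v_s), so v_s = v · (f₁ − f₂)/(f₁ + f₂).
v_s = 337 × (870.6 − 807.9)/(870.6 + 807.9) = 337 × 62.7/1678.5 ≈ 12.6 m/s.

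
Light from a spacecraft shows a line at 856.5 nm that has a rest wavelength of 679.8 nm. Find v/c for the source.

λ'/λ₀ = 1.2599 > 1 (redshift), so the source is receding.
λ'/λ₀ = √((1 + β)/(1 − β)) for a receding source ⇒ β = (r² − 1)/(r² + 1) with r = λ'/λ₀.
β = (1.5874 − 1)/(1.5874 + 1) ≈ 0.227.

0.227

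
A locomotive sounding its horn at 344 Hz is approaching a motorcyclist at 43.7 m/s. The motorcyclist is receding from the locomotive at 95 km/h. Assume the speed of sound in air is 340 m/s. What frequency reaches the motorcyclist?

364 Hz

95 km/h = 26.39 m/s.
With source approaching and observer receding, f' = f · (v − v_o)/(v − v_s).
f' = 344 × (340 − 26.39)/(340 − 43.7) = 344 × 313.61/296.3 ≈ 364 Hz.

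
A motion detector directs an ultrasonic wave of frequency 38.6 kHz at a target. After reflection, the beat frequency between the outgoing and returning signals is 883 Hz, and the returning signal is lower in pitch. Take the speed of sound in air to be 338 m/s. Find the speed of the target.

Double Doppler shift off a moving reflector: f₂ = f₀ · (v + u)/(v − u) (u > 0 toward emitter).
Returning signal is lower, so f₂ = f₀ − Δf = 38600 − 883 = 37717 Hz.
Rearranging, u = v · (f₂ − f₀)/(f₂ + f₀) = 338 × -883/76317 ≈ -3.9 m/s.
So the target is moving at 3.9 m/s away from the emitter.

3.9 m/s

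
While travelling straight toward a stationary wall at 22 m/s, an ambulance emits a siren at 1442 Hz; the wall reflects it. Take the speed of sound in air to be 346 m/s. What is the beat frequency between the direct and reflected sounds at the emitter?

196 Hz

The wall receives the sound from a moving source: f₁ = f₀ · v/(v − v_e) = 1442 × 346/324 ≈ 1539.9 Hz.
On the return leg the ambulance is a moving observer: f₂ = f₁ · (v + v_e)/v = 1539.9 × 368/346 ≈ 1637.8 Hz.
Equivalently f₂ = f₀ · (v + v_e)/(v − v_e).
Beat against the emitted tone: |f₂ − f₀| = 2v_e·f₀/(v − v_e) = 2 × 22 × 1442/324 ≈ 196 Hz.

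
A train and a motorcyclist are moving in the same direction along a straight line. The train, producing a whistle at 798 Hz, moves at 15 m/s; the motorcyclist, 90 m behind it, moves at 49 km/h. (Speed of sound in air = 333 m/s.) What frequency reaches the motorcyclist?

49 km/h = 13.61 m/s.
The motorcyclist is behind, so the train is moving away from it while the motorcyclist is moving toward the train.
General Doppler shift: f' = f · (v + v_o)/(v + v_s).
f' = 798 × (333 + 13.61)/(333 + 15) = 798 × 346.61/348 ≈ 795 Hz.

795 Hz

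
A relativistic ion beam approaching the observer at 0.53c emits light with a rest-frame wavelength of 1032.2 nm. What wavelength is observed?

Relativistic Doppler for wavelength: λ' = λ₀ · √((1 − β)/(1 + β)).
λ' = 1032.2 × √(0.4700/1.5300) = 1032.2 × 0.55425 ≈ 572.1 nm.

572.1 nm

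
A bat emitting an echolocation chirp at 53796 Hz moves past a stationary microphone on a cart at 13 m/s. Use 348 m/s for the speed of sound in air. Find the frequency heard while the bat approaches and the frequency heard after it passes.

55884 Hz approaching; 51859 Hz receding

Approaching: f₁ = f · v/(v − v_s) = 53796 × 348/335 ≈ 55884 Hz.
Receding: f₂ = f · v/(v + v_s) = 53796 × 348/361 ≈ 51859 Hz.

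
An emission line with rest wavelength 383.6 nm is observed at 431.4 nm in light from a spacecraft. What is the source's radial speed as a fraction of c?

λ'/λ₀ = 1.1246 > 1 (redshift), so the source is receding.
λ'/λ₀ = √((1 + β)/(1 − β)) for a receding source ⇒ β = (r² − 1)/(r² + 1) with r = λ'/λ₀.
β = (1.2647 − 1)/(1.2647 + 1) ≈ 0.117.

0.117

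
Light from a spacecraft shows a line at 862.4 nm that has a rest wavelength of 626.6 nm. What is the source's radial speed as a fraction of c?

0.309c

λ'/λ₀ = 1.3763 > 1 (redshift), so the source is receding.
λ'/λ₀ = √((1 + β)/(1 − β)) for a receding source ⇒ β = (r² − 1)/(r² + 1) with r = λ'/λ₀.
β = (1.8942 − 1)/(1.8942 + 1) ≈ 0.309.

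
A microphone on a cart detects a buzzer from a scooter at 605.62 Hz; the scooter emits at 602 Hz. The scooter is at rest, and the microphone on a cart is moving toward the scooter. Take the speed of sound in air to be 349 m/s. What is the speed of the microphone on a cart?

2.10 m/s

f' = f · (v + v_o)/v ⇒ v_o = v · |f'/f − 1|.
v_o = 349 × |605.62/602 − 1| = 349 × 0.006013 ≈ 2.10 m/s.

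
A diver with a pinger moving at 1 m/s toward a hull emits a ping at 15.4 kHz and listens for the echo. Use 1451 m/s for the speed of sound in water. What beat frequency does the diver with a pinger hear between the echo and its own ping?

The hull receives the sound from a moving source: f₁ = f₀ · v/(v − v_e) = 15.4 × 1451/1450 ≈ 15.4106 kHz.
On the return leg the diver with a pinger is a moving observer: f₂ = f₁ · (v + v_e)/v = 15.4106 × 1452/1451 ≈ 15.4212 kHz.
Equivalently f₂ = f₀ · (v + v_e)/(v − v_e).
Beat against the emitted tone (with f₀ = 15400 Hz): |f₂ − f₀| = 2v_e·f₀/(v − v_e) = 2 × 1 × 15400/1450 ≈ 21.2 Hz.

21.2 Hz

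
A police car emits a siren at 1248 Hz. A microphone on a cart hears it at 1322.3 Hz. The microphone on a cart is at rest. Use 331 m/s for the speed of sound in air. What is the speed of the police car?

18.6 m/s

f' > f, so the police car is approaching.
f' = f · v/(v − v_s) ⇒ v_s = v · |1 − f/f'|.
v_s = 331 × |1 − 1248/1322.3| = 331 × 0.05619 ≈ 18.6 m/s.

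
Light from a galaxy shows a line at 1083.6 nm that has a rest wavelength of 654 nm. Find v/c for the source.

λ'/λ₀ = 1.6569 > 1 (redshift), so the source is receding.
λ'/λ₀ = √((1 + β)/(1 − β)) for a receding source ⇒ β = (r² − 1)/(r² + 1) with r = λ'/λ₀.
β = (2.7453 − 1)/(2.7453 + 1) ≈ 0.466.

0.466c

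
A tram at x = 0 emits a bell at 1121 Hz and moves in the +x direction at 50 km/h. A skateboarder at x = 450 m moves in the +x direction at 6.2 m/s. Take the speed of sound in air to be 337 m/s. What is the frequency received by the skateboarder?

1148 Hz

50 km/h = 13.89 m/s.
The observer lies on the +x side, so the source is heading toward the observer and the observer is heading away from the source.
Both move, so f' = f · (v − v_o)/(v − v_s).
f' = 1121 × (337 − 6.2)/(337 − 13.89) = 1121 × 330.8/323.11 ≈ 1148 Hz.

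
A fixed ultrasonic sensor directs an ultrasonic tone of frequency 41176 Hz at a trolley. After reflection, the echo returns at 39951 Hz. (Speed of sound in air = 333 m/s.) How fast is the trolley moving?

Double Doppler shift off a moving reflector: f₂ = f₀ · (v + u)/(v − u) (u > 0 toward emitter).
Rearranging, u = v · (f₂ − f₀)/(f₂ + f₀) = 333 × -1225/81127 ≈ -5.0 m/s.
So the trolley is moving at 5.0 m/s away from the emitter.

5.0 m/s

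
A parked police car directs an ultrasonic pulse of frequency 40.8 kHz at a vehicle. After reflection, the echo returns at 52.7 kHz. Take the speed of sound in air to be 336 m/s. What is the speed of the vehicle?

Double Doppler shift off a moving reflector: f₂ = f₀ · (v + u)/(v − u) (u > 0 toward emitter).
Rearranging, u = v · (f₂ − f₀)/(f₂ + f₀) = 336 × 11.9/93.5 ≈ 43 m/s.
So the vehicle is moving at 43 m/s toward the emitter.

43 m/s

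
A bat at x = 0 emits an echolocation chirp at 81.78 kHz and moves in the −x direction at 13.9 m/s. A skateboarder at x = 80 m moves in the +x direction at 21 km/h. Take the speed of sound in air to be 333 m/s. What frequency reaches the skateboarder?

77.1 kHz

21 km/h = 5.833 m/s.
The observer lies on the +x side, so the source is heading away from the observer and the observer is heading away from the source.
Both move, so f' = f · (v − v_o)/(v + v_s).
f' = 81.78 × (333 − 5.833)/(333 + 13.9) = 81.78 × 327.17/346.9 ≈ 77.1 kHz.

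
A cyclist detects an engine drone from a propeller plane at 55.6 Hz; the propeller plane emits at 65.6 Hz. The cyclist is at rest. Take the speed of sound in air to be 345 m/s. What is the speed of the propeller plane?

62 m/s

f' < f, so the propeller plane is receding.
f' = f · v/(v + v_s) ⇒ v_s = v · |1 − f/f'|.
v_s = 345 × |1 − 65.6/55.6| = 345 × 0.1799 ≈ 62 m/s.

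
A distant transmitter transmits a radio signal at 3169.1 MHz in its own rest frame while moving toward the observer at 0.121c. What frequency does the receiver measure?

Relativistic Doppler for frequency: f' = f₀ · √((1 + β)/(1 − β)).
f' = 3169.1 × √(1.1210/0.8790) = 3169.1 × 1.12930 ≈ 3578.9 MHz.

3578.9 MHz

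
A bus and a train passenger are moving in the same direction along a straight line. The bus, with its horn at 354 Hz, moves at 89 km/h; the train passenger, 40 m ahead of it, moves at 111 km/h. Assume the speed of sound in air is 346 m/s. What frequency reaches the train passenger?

89 km/h = 24.72 m/s; 111 km/h = 30.83 m/s.
The train passenger is ahead, so the bus is moving toward it while the train passenger is moving away from the bus.
General Doppler shift: f' = f · (v − v_o)/(v − v_s).
f' = 354 × (346 − 30.83)/(346 − 24.72) = 354 × 315.17/321.28 ≈ 347 Hz.

347 Hz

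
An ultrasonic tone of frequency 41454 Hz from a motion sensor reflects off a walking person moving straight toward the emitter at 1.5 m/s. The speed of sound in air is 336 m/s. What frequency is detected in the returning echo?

41826 Hz

The walking person first receives the wave as a moving observer: f₁ = f₀ · (v + u)/v = 41454 × (336 + 1.5)/336 ≈ 41639 Hz.
On reflection it acts as a source moving toward the stationary detector: f₂ = f₁ · v/(v − u) = 41639 × 336/334.5 ≈ 41826 Hz.
Equivalently f₂ = f₀ · (v + u)/(v − u).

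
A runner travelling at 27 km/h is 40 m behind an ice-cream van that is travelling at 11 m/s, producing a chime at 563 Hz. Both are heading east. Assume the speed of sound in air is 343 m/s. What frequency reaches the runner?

27 km/h = 7.5 m/s.
The runner is behind, so the ice-cream van is moving away from it while the runner is moving toward the ice-cream van.
Both move, so f' = f · (v + v_o)/(v + v_s).
f' = 563 × (343 + 7.5)/(343 + 11) = 563 × 350.5/354 ≈ 557 Hz.

557 Hz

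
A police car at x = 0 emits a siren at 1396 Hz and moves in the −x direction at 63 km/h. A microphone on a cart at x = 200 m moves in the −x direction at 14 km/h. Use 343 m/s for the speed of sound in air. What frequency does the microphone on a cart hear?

63 km/h = 17.5 m/s; 14 km/h = 3.889 m/s.
The observer lies on the +x side, so the source is heading away from the observer and the observer is heading toward the source.
With source receding and observer approaching, f' = f · (v + v_o)/(v + v_s).
f' = 1396 × (343 + 3.889)/(343 + 17.5) = 1396 × 346.89/360.5 ≈ 1343 Hz.

1343 Hz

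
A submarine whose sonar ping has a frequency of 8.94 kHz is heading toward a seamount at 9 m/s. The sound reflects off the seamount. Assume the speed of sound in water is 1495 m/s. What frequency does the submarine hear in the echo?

9.05 kHz

The seamount receives the sound from a moving source: f₁ = f₀ · v/(v − v_e) = 8.94 × 1495/1486 ≈ 8.99 kHz.
On the return leg the submarine is a moving observer: f₂ = f₁ · (v + v_e)/v = 8.99 × 1504/1495 ≈ 9.05 kHz.
Equivalently f₂ = f₀ · (v + v_e)/(v − v_e).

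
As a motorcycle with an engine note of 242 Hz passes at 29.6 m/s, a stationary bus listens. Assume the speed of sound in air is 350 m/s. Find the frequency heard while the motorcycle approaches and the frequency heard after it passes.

264 Hz approaching; 223 Hz receding

Approaching: f₁ = f · v/(v − v_s) = 242 × 350/320.4 ≈ 264 Hz.
Receding: f₂ = f · v/(v + v_s) = 242 × 350/379.6 ≈ 223 Hz.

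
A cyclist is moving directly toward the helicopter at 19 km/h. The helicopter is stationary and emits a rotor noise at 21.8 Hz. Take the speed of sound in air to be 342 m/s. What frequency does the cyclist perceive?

22.1 Hz

19 km/h = 5.278 m/s.
Moving observer, stationary source: f' = f · (v + v_o)/v.
f' = 21.8 × (342 + 5.278)/342 = 21.8 × 347.28/342 ≈ 22.1 Hz.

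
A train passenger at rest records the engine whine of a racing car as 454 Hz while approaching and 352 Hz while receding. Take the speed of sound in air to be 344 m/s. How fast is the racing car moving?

44 m/s

f₁/f₂ = (v + v_s)/(v − v_s), so v_s = v · (f₁ − f₂)/(f₁ + f₂).
v_s = 344 × (454 − 352)/(454 + 352) = 344 × 102/806 ≈ 44 m/s.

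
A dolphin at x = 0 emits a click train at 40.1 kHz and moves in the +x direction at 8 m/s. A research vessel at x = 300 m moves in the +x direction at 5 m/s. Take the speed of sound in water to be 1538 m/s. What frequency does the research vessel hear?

The observer lies on the +x side, so the source is heading toward the observer and the observer is heading away from the source.
With source approaching and observer receding, f' = f · (v − v_o)/(v − v_s).
f' = 40.1 × (1538 − 5)/(1538 − 8) = 40.1 × 1533/1530 ≈ 40.2 kHz.

40.2 kHz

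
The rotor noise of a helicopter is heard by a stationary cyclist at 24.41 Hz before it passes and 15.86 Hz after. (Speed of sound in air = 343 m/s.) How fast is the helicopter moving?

f₁/f₂ = (v + v_s)/(v − v_s), so v_s = v · (f₁ − f₂)/(f₁ + f₂).
v_s = 343 × (24.41 − 15.86)/(24.41 + 15.86) = 343 × 8.55/40.27 ≈ 73 m/s.

73 m/s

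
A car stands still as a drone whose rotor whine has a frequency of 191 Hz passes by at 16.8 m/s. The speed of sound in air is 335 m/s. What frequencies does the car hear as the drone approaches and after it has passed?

Approaching: f₁ = f · v/(v − v_s) = 191 × 335/318.2 ≈ 201 Hz.
Receding: f₂ = f · v/(v + v_s) = 191 × 335/351.8 ≈ 182 Hz.

201 Hz approaching; 182 Hz receding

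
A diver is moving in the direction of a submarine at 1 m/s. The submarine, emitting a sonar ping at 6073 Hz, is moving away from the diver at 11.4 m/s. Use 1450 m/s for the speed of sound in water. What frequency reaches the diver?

Both move, so f' = f · (v + v_o)/(v + v_s).
f' = 6073 × (1450 + 1)/(1450 + 11.4) = 6073 × 1451/1461.4 ≈ 6030 Hz.

6030 Hz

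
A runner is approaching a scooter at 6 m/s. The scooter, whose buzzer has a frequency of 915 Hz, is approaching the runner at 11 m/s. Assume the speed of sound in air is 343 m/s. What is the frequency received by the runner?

General Doppler shift: f' = f · (v + v_o)/(v − v_s).
f' = 915 × (343 + 6)/(343 − 11) = 915 × 349/332 ≈ 962 Hz.

962 Hz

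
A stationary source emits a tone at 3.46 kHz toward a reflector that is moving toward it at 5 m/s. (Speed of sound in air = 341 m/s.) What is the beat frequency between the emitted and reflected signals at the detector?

103 Hz

At the reflector (a moving observer), f₁ = f₀ · (v + u)/v = 3.46 × 346/341 ≈ 3.5107 kHz.
The reflection then acts as a moving source: f₂ = f₁ · v/(v − u) ≈ 3.5630 kHz.
Equivalently f₂ = f₀ · (v + u)/(v − u).
Beat frequency (with f₀ = 3460 Hz): |f₂ − f₀| = 2u·f₀/(v − u) = 2 × 5 × 3460/336 ≈ 103 Hz.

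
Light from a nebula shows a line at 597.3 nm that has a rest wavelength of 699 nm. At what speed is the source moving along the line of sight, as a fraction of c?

0.156c

λ'/λ₀ = 0.8545 < 1 (blueshift), so the source is approaching.
λ'/λ₀ = √((1 − β)/(1 + β)) for an approaching source ⇒ β = (1 − r²)/(1 + r²) with r = λ'/λ₀.
β = (1 − 0.7302)/(1 + 0.7302) ≈ 0.156.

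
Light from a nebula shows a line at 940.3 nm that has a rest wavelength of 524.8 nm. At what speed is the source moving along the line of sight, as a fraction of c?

λ'/λ₀ = 1.7917 > 1 (redshift), so the source is receding.
λ'/λ₀ = √((1 + β)/(1 − β)) for a receding source ⇒ β = (r² − 1)/(r² + 1) with r = λ'/λ₀.
β = (3.2103 − 1)/(3.2103 + 1) ≈ 0.525.

0.525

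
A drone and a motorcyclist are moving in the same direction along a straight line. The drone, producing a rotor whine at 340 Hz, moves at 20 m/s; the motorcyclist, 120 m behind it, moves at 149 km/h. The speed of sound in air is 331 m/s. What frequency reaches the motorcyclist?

149 km/h = 41.39 m/s.
The motorcyclist is behind, so the drone is moving away from it while the motorcyclist is moving toward the drone.
With source receding and observer approaching, f' = f · (v + v_o)/(v + v_s).
f' = 340 × (331 + 41.39)/(331 + 20) = 340 × 372.39/351 ≈ 361 Hz.

361 Hz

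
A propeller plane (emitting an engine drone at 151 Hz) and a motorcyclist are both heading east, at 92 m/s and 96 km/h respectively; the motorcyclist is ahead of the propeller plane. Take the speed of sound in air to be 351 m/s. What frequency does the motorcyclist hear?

189 Hz

96 km/h = 26.67 m/s.
The motorcyclist is ahead, so the propeller plane is moving toward it while the motorcyclist is moving away from the propeller plane.
Both move, so f' = f · (v − v_o)/(v − v_s).
f' = 151 × (351 − 26.67)/(351 − 92) = 151 × 324.33/259 ≈ 189 Hz.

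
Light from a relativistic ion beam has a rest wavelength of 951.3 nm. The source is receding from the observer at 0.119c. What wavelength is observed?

1072.1 nm

Relativistic Doppler for wavelength: λ' = λ₀ · √((1 + β)/(1 − β)).
λ' = 951.3 × √(1.1190/0.8810) = 951.3 × 1.12701 ≈ 1072.1 nm.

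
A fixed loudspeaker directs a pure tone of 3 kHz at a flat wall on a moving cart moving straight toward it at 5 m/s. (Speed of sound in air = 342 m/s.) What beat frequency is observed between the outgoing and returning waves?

At the flat wall on a moving cart (a moving observer), f₁ = f₀ · (v + u)/v = 3 × 347/342 ≈ 3.0439 kHz.
On reflection it acts as a source moving toward the stationary detector: f₂ = f₁ · v/(v − u) = 3.0439 × 342/337 ≈ 3.0890 kHz.
Beat frequency (with f₀ = 3000 Hz): |f₂ − f₀| = 2u·f₀/(v − u) = 2 × 5 × 3000/337 ≈ 89 Hz.

89 Hz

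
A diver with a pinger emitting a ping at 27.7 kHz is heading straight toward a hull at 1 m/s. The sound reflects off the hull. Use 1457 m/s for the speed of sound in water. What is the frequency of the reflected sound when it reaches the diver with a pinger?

27.7 kHz

The hull receives the sound from a moving source: f₁ = f₀ · v/(v − v_e) = 27.7 × 1457/1456 ≈ 27.7 kHz.
On the return leg the diver with a pinger is a moving observer: f₂ = f₁ · (v + v_e)/v = 27.7 × 1458/1457 ≈ 27.7 kHz.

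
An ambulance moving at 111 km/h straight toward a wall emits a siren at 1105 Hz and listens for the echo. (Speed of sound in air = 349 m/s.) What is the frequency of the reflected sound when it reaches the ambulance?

1319 Hz

111 km/h = 30.83 m/s.
The wall receives the sound from a moving source: f₁ = f₀ · v/(v − v_e) = 1105 × 349/318.17 ≈ 1212 Hz.
On the return leg the ambulance is a moving observer: f₂ = f₁ · (v + v_e)/v = 1212 × 379.83/349 ≈ 1319 Hz.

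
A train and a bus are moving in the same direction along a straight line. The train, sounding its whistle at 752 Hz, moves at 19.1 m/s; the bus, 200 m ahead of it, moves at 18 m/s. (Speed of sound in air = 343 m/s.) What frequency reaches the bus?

755 Hz

The bus is ahead, so the train is moving toward it while the bus is moving away from the train.
General Doppler shift: f' = f · (v − v_o)/(v − v_s).
f' = 752 × (343 − 18)/(343 − 19.1) = 752 × 325/323.9 ≈ 755 Hz.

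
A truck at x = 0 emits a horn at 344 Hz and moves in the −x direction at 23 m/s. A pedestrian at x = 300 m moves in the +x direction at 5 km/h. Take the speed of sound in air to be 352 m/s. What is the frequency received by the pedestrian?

5 km/h = 1.389 m/s.
The observer lies on the +x side, so the source is heading away from the observer and the observer is heading away from the source.
With source receding and observer receding, f' = f · (v − v_o)/(v + v_s).
f' = 344 × (352 − 1.389)/(352 + 23) = 344 × 350.61/375 ≈ 322 Hz.

322 Hz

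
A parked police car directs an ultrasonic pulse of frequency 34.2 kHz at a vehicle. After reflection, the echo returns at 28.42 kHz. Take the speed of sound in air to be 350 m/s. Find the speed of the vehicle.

Double Doppler shift off a moving reflector: f₂ = f₀ · (v + u)/(v − u) (u > 0 toward emitter).
Rearranging, u = v · (f₂ − f₀)/(f₂ + f₀) = 350 × -5.78/62.62 ≈ -32 m/s.
So the vehicle is moving at 32 m/s away from the emitter.

32 m/s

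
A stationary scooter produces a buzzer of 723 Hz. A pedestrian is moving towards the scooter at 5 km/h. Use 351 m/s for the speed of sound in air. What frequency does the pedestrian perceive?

5 km/h = 1.389 m/s.
Only the observer moves, toward the source, so f' = f · (v + v_o)/v.
f' = 723 × (351 + 1.389)/351 = 723 × 352.39/351 ≈ 726 Hz.

726 Hz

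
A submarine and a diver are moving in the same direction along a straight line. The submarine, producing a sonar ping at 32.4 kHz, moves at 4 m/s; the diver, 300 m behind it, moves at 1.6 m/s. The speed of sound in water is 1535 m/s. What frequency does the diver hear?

The diver is behind, so the submarine is moving away from it while the diver is moving toward the submarine.
With source receding and observer approaching, f' = f · (v + v_o)/(v + v_s).
f' = 32.4 × (1535 + 1.6)/(1535 + 4) = 32.4 × 1536.6/1539 ≈ 32.3 kHz.

32.3 kHz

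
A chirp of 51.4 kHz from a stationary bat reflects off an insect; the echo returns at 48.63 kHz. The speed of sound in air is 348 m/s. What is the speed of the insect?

Double Doppler shift off a moving reflector: f₂ = f₀ · (v + u)/(v − u) (u > 0 toward emitter).
Rearranging, u = v · (f₂ − f₀)/(f₂ + f₀) = 348 × -2.77/100.03 ≈ -9.6 m/s.
So the insect is moving at 9.6 m/s away from the emitter.

9.6 m/s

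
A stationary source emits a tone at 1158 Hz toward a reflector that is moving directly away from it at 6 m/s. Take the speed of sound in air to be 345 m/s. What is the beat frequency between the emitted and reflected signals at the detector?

The reflector first receives the wave as a moving observer: f₁ = f₀ · (v − u)/v = 1158 × (345 − 6)/345 ≈ 1137.9 Hz.
The reflection then acts as a moving source: f₂ = f₁ · v/(v + u) ≈ 1118.4 Hz.
Beat frequency: |f₂ − f₀| = 2u·f₀/(v + u) = 2 × 6 × 1158/351 ≈ 39.6 Hz.

39.6 Hz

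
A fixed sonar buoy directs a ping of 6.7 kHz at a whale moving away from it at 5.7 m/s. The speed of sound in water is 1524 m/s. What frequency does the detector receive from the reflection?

The whale first receives the wave as a moving observer: f₁ = f₀ · (v − u)/v = 6.7 × (1524 − 5.7)/1524 ≈ 6.67 kHz.
On reflection it acts as a source moving away from the stationary detector: f₂ = f₁ · v/(v + u) = 6.67 × 1524/1529.7 ≈ 6.65 kHz.
Equivalently f₂ = f₀ · (v − u)/(v + u).

6.65 kHz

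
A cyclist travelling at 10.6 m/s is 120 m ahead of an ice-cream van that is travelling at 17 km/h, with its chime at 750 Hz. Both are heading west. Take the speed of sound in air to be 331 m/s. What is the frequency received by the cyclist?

736 Hz

17 km/h = 4.722 m/s.
The cyclist is ahead, so the ice-cream van is moving toward it while the cyclist is moving away from the ice-cream van.
Both move, so f' = f · (v − v_o)/(v − v_s).
f' = 750 × (331 − 10.6)/(331 − 4.722) = 750 × 320.4/326.28 ≈ 736 Hz.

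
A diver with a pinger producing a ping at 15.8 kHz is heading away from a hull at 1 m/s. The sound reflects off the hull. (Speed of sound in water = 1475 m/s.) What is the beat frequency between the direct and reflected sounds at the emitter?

The hull receives the sound from a moving source: f₁ = f₀ · v/(v + v_e) = 15.8 × 1475/1476 ≈ 15.7893 kHz.
On the return leg the diver with a pinger is a moving observer: f₂ = f₁ · (v − v_e)/v = 15.7893 × 1474/1475 ≈ 15.7786 kHz.
Equivalently f₂ = f₀ · (v − v_e)/(v + v_e).
Beat against the emitted tone (with f₀ = 15800 Hz): |f₂ − f₀| = 2v_e·f₀/(v + v_e) = 2 × 1 × 15800/1476 ≈ 21.4 Hz.

21.4 Hz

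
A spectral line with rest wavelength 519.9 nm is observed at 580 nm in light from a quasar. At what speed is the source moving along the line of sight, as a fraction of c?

0.109

λ'/λ₀ = 1.1156 > 1 (redshift), so the source is receding.
λ'/λ₀ = √((1 + β)/(1 − β)) for a receding source ⇒ β = (r² − 1)/(r² + 1) with r = λ'/λ₀.
β = (1.2446 − 1)/(1.2446 + 1) ≈ 0.109.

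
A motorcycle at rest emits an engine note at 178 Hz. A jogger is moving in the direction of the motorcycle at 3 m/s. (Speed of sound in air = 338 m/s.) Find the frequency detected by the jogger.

Only the observer moves, toward the source, so f' = f · (v + v_o)/v.
f' = 178 × (338 + 3)/338 = 178 × 341/338 ≈ 180 Hz.

180 Hz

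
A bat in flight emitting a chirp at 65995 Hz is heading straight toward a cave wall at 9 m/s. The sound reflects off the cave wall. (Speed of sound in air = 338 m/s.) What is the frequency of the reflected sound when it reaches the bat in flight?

69606 Hz

The cave wall receives the sound from a moving source: f₁ = f₀ · v/(v − v_e) = 65995 × 338/329 ≈ 67800 Hz.
On the return leg the bat in flight is a moving observer: f₂ = f₁ · (v + v_e)/v = 67800 × 347/338 ≈ 69606 Hz.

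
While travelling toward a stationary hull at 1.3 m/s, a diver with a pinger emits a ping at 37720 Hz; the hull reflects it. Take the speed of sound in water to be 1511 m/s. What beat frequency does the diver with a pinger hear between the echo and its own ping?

The hull receives the sound from a moving source: f₁ = f₀ · v/(v − v_e) = 37720 × 1511/1509.7 ≈ 37752.5 Hz.
On the return leg the diver with a pinger is a moving observer: f₂ = f₁ · (v + v_e)/v = 37752.5 × 1512.3/1511 ≈ 37785.0 Hz.
Beat against the emitted tone: |f₂ − f₀| = 2v_e·f₀/(v − v_e) = 2 × 1.3 × 37720/1509.7 ≈ 65 Hz.

65 Hz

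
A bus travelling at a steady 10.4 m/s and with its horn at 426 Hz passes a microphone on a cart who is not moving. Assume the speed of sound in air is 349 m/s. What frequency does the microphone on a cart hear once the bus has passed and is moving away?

414 Hz

Receding: f₂ = f · v/(v + v_s) = 426 × 349/359.4 ≈ 414 Hz.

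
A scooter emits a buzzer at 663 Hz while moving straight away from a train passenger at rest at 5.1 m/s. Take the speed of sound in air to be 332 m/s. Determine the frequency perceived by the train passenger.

653 Hz

With the source moving away from a stationary observer, f' = f · v/(v + v_s).
f' = 663 × 332/(332 + 5.1) = 663 × 332/337.1 ≈ 653 Hz.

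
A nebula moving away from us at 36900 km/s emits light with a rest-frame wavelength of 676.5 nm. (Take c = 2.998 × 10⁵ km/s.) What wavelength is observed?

β = v/c = 36900/299800 = 0.1231.
Relativistic Doppler for wavelength: λ' = λ₀ · √((1 + β)/(1 − β)).
λ' = 676.5 × √(1.1231/0.8769) = 676.5 × 1.13169 ≈ 765.6 nm.

765.6 nm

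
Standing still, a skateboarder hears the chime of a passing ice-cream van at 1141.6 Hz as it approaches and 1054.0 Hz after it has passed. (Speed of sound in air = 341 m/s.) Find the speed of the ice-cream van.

f₁/f₂ = (v + v_s)/(v − v_s), so v_s = v · (f₁ − f₂)/(f₁ + f₂).
v_s = 341 × (1141.6 − 1054.0)/(1141.6 + 1054.0) = 341 × 87.6/2195.6 ≈ 13.6 m/s.

13.6 m/s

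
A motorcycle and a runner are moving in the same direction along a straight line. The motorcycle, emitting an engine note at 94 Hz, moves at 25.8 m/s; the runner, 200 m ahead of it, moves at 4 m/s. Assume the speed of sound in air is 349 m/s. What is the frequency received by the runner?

The runner is ahead, so the motorcycle is moving toward it while the runner is moving away from the motorcycle.
With source approaching and observer receding, f' = f · (v − v_o)/(v − v_s).
f' = 94 × (349 − 4)/(349 − 25.8) = 94 × 345/323.2 ≈ 100 Hz.

100 Hz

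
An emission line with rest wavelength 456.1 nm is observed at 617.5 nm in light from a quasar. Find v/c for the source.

0.294c

λ'/λ₀ = 1.3539 > 1 (redshift), so the source is receding.
λ'/λ₀ = √((1 + β)/(1 − β)) for a receding source ⇒ β = (r² − 1)/(r² + 1) with r = λ'/λ₀.
β = (1.8330 − 1)/(1.8330 + 1) ≈ 0.294.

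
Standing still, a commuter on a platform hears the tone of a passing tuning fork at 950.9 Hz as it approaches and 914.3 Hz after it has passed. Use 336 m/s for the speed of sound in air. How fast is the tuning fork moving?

f₁/f₂ = (v + v_s)/(v − v_s), so v_s = v · (f₁ − f₂)/(f₁ + f₂).
v_s = 336 × (950.9 − 914.3)/(950.9 + 914.3) = 336 × 36.6/1865.2 ≈ 6.6 m/s.

6.6 m/s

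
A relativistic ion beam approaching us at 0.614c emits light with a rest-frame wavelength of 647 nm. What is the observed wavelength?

316.4 nm

Relativistic Doppler for wavelength: λ' = λ₀ · √((1 − β)/(1 + β)).
λ' = 647 × √(0.3860/1.6140) = 647 × 0.48904 ≈ 316.4 nm.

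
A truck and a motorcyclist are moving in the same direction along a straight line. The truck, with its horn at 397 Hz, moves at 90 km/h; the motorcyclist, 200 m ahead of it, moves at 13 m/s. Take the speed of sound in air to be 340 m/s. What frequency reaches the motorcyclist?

412 Hz

90 km/h = 25 m/s.
The motorcyclist is ahead, so the truck is moving toward it while the motorcyclist is moving away from the truck.
Both move, so f' = f · (v − v_o)/(v − v_s).
f' = 397 × (340 − 13)/(340 − 25) = 397 × 327/315 ≈ 412 Hz.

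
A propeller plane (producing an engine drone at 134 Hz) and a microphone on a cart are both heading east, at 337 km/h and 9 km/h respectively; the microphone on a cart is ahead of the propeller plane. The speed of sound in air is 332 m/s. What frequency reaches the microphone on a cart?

185 Hz

337 km/h = 93.61 m/s; 9 km/h = 2.5 m/s.
The microphone on a cart is ahead, so the propeller plane is moving toward it while the microphone on a cart is moving away from the propeller plane.
With source approaching and observer receding, f' = f · (v − v_o)/(v − v_s).
f' = 134 × (332 − 2.5)/(332 − 93.61) = 134 × 329.5/238.39 ≈ 185 Hz.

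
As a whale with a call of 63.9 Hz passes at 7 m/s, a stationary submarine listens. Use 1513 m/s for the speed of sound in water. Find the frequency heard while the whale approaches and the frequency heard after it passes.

64 Hz approaching; 64 Hz receding

Approaching: f₁ = f · v/(v − v_s) = 63.9 × 1513/1506 ≈ 64 Hz.
Receding: f₂ = f · v/(v + v_s) = 63.9 × 1513/1520 ≈ 64 Hz.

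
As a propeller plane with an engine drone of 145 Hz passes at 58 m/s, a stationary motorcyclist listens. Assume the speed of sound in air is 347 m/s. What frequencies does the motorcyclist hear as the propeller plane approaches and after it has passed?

174 Hz approaching; 124 Hz receding

Approaching: f₁ = f · v/(v − v_s) = 145 × 347/289 ≈ 174 Hz.
Receding: f₂ = f · v/(v + v_s) = 145 × 347/405 ≈ 124 Hz.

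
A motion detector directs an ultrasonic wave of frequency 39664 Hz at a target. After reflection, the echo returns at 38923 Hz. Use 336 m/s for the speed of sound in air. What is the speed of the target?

Double Doppler shift off a moving reflector: f₂ = f₀ · (v + u)/(v − u) (u > 0 toward emitter).
Rearranging, u = v · (f₂ − f₀)/(f₂ + f₀) = 336 × -741/78587 ≈ -3.2 m/s.
So the target is moving at 3.2 m/s away from the emitter.

3.2 m/s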